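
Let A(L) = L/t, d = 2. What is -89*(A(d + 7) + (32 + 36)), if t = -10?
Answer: -59719/10 ≈ -5971.9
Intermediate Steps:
A(L) = -L/10 (A(L) = L/(-10) = L*(-⅒) = -L/10)
-89*(A(d + 7) + (32 + 36)) = -89*(-(2 + 7)/10 + (32 + 36)) = -89*(-⅒*9 + 68) = -89*(-9/10 + 68) = -89*671/10 = -59719/10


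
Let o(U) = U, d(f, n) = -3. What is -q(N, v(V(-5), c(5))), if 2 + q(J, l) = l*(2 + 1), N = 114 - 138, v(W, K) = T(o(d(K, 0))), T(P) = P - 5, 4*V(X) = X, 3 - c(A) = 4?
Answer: 26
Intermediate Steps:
c(A) = -1 (c(A) = 3 - 1*4 = 3 - 4 = -1)
V(X) = X/4
T(P) = -5 + P
v(W, K) = -8 (v(W, K) = -5 - 3 = -8)
N = -24
q(J, l) = -2 + 3*l (q(J, l) = -2 + l*(2 + 1) = -2 + l*3 = -2 + 3*l)
-q(N, v(V(-5), c(5))) = -(-2 + 3*(-8)) = -(-2 - 24) = -1*(-26) = 26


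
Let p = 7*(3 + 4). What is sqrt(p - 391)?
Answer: 3*I*sqrt(38) ≈ 18.493*I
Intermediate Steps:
p = 49 (p = 7*7 = 49)
sqrt(p - 391) = sqrt(49 - 391) = sqrt(-342) = 3*I*sqrt(38)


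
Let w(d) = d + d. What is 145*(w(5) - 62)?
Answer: -7540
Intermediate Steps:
w(d) = 2*d
145*(w(5) - 62) = 145*(2*5 - 62) = 145*(10 - 62) = 145*(-52) = -7540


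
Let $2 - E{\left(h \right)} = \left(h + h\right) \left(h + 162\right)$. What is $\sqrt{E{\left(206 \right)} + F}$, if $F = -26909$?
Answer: $i \sqrt{178523} \approx 422.52 i$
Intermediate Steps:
$E{\left(h \right)} = 2 - 2 h \left(162 + h\right)$ ($E{\left(h \right)} = 2 - \left(h + h\right) \left(h + 162\right) = 2 - 2 h \left(162 + h\right)$)
$\sqrt{E{\left(206 \right)} + F} = \sqrt{\left(2 - 66744 - 2 \cdot 206^{2}\right) - 26909} = \sqrt{\left(2 - 66744 - 84872\right) - 26909} = \sqrt{-151614 - 26909} = \sqrt{-178523} = i \sqrt{178523}$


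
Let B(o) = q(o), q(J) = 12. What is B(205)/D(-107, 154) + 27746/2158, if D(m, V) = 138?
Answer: 321237/24817 ≈ 12.944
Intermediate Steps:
B(o) = 12
B(205)/D(-107, 154) + 27746/2158 = 12/138 + 27746/2158 = 12*(1/138) + 27746*(1/2158) = 2/23 + 13873/1079 = 321237/24817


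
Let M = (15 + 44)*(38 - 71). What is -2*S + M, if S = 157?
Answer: -2261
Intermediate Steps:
M = -1947 (M = 59*(-33) = -1947)
-2*S + M = -2*157 - 1947 = -314 - 1947 = -2261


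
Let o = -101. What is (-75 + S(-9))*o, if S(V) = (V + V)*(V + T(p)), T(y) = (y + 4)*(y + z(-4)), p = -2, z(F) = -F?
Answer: -1515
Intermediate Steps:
T(y) = (4 + y)**2 (T(y) = (y + 4)*(y - 1*(-4)) = (4 + y)*(y + 4) = (4 + y)*(4 + y) = (4 + y)**2)
S(V) = 2*V*(4 + V) (S(V) = (V + V)*(V + (16 + (-2)**2 + 8*(-2))) = (2*V)*(V + (16 + 4 - 16)) = (2*V)*(V + 4) = (2*V)*(4 + V) = 2*V*(4 + V))
(-75 + S(-9))*o = (-75 + 2*(-9)*(4 - 9))*(-101) = (-75 + 2*(-9)*(-5))*(-101) = (-75 + 90)*(-101) = 15*(-101) = -1515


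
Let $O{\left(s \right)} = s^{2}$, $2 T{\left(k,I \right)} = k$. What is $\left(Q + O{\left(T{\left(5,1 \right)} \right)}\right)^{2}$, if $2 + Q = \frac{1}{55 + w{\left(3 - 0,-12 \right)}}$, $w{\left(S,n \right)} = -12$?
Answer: $\frac{540225}{29584} \approx 18.261$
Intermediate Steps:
$T{\left(k,I \right)} = \frac{k}{2}$
$Q = - \frac{85}{43}$ ($Q = -2 + \frac{1}{55 - 12} = -2 + \frac{1}{43} = - \frac{85}{43} \approx -1.9767$)
$\left(Q + O{\left(T{\left(5,1 \right)} \right)}\right)^{2} = \left(- \frac{85}{43} + \left(\frac{1}{2} \cdot 5\right)^{2}\right)^{2} = \left(- \frac{85}{43} + \left(\frac{5}{2}\right)^{2}\right)^{2} = \left(- \frac{85}{43} + \frac{25}{4}\right)^{2} = \left(\frac{735}{172}\right)^{2} = \frac{540225}{29584}$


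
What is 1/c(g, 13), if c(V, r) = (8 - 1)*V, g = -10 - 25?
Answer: -1/245 ≈ -0.0040816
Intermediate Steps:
g = -35
c(V, r) = 7*V
1/c(g, 13) = 1/(7*(-35)) = 1/(-245) = -1/245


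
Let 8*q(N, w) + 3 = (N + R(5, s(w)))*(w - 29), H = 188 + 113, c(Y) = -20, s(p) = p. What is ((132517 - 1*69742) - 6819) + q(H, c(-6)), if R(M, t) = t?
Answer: 108469/2 ≈ 54235.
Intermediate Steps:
H = 301
q(N, w) = -3/8 + (-29 + w)*(N + w)/8 (q(N, w) = -3/8 + ((N + w)*(w - 29))/8 = -3/8 + ((N + w)*(-29 + w))/8 = -3/8 + ((-29 + w)*(N + w))/8 = -3/8 + (-29 + w)*(N + w)/8)
((132517 - 1*69742) - 6819) + q(H, c(-6)) = ((132517 - 1*69742) - 6819) + (-3/8 - 29/8*301 - 29/8*(-20) + (1/8)*(-20)**2 + (1/8)*301*(-20)) = ((132517 - 69742) - 6819) + (-3/8 - 8729/8 + 145/2 + (1/8)*400 - 1505/2) = (62775 - 6819) + (-3/8 - 8729/8 + 145/2 + 50 - 1505/2) = 55956 - 3443/2 = 108469/2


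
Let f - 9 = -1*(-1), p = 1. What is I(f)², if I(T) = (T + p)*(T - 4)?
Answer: 4356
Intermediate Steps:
f = 10 (f = 9 - 1*(-1) = 9 + 1 = 10)
I(T) = (1 + T)*(-4 + T) (I(T) = (T + 1)*(T - 4) = (1 + T)*(-4 + T))
I(f)² = (-4 + 10² - 3*10)² = (-4 + 100 - 30)² = 66² = 4356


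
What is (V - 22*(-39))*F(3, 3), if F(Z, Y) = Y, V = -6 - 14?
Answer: 2514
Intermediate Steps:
V = -20
(V - 22*(-39))*F(3, 3) = (-20 - 22*(-39))*3 = (-20 + 858)*3 = 838*3 = 2514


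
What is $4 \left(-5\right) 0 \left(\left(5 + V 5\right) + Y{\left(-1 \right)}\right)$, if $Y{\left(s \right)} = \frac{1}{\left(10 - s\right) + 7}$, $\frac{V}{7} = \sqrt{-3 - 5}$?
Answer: $0$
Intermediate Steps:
$V = 14 i \sqrt{2}$ ($V = 7 \sqrt{-3 - 5} = 7 \sqrt{-8} = 7 \cdot 2 i \sqrt{2} = 14 i \sqrt{2} \approx 19.799 i$)
$Y{\left(s \right)} = \frac{1}{17 - s}$
$4 \left(-5\right) 0 \left(\left(5 + V 5\right) + Y{\left(-1 \right)}\right) = 4 \left(-5\right) 0 \left(\left(5 + 14 i \sqrt{2} \cdot 5\right) - \frac{1}{-17 - 1}\right) = \left(-20\right) 0 \left(\left(5 + 70 i \sqrt{2}\right) - \frac{1}{-18}\right) = 0 \left(\left(5 + 70 i \sqrt{2}\right) - - \frac{1}{18}\right) = 0 \left(\left(5 + 70 i \sqrt{2}\right) + \frac{1}{18}\right) = 0 \left(\frac{91}{18} + 70 i \sqrt{2}\right) = 0$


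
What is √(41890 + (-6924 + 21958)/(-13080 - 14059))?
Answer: 2*√7713159422241/27139 ≈ 204.67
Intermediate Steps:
√(41890 + (-6924 + 21958)/(-13080 - 14059)) = √(41890 + 15034/(-27139)) = √(41890 + 15034*(-1/27139)) = √(41890 - 15034/27139) = √(1136837676/27139) = 2*√7713159422241/27139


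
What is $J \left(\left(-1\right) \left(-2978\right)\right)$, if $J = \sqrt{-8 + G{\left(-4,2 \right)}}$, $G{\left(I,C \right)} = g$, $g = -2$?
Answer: $2978 i \sqrt{10} \approx 9417.3 i$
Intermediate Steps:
$G{\left(I,C \right)} = -2$
$J = i \sqrt{10}$ ($J = \sqrt{-8 - 2} = \sqrt{-10} = i \sqrt{10} \approx 3.1623 i$)
$J \left(\left(-1\right) \left(-2978\right)\right) = i \sqrt{10} \left(\left(-1\right) \left(-2978\right)\right) = i \sqrt{10} \cdot 2978 = 2978 i \sqrt{10}$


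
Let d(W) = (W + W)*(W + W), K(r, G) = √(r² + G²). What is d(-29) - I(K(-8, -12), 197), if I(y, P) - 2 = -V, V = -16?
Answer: 3346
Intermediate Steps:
K(r, G) = √(G² + r²)
I(y, P) = 18 (I(y, P) = 2 - 1*(-16) = 2 + 16 = 18)
d(W) = 4*W² (d(W) = (2*W)*(2*W) = 4*W²)
d(-29) - I(K(-8, -12), 197) = 4*(-29)² - 1*18 = 4*841 - 18 = 3364 - 18 = 3346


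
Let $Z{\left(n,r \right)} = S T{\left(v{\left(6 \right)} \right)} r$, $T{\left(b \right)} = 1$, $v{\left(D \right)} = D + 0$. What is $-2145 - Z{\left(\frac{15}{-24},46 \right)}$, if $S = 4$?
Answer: $-2329$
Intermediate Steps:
$v{\left(D \right)} = D$
$Z{\left(n,r \right)} = 4 r$ ($Z{\left(n,r \right)} = 4 \cdot 1 r = 4 r$)
$-2145 - Z{\left(\frac{15}{-24},46 \right)} = -2145 - 4 \cdot 46 = -2145 - 184 = -2329$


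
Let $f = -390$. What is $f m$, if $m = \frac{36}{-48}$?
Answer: $\frac{585}{2} \approx 292.5$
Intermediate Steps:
$m = - \frac{3}{4}$ ($m = 36 \left(- \frac{1}{48}\right) = - \frac{3}{4} \approx -0.75$)
$f m = \left(-390\right) \left(- \frac{3}{4}\right) = \frac{585}{2}$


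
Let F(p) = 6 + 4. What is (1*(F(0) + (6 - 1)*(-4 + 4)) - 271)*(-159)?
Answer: 41499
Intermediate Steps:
F(p) = 10
(1*(F(0) + (6 - 1)*(-4 + 4)) - 271)*(-159) = (1*(10 + (6 - 1)*(-4 + 4)) - 271)*(-159) = (1*(10 + 5*0) - 271)*(-159) = (1*(10 + 0) - 271)*(-159) = (1*10 - 271)*(-159) = (10 - 271)*(-159) = -261*(-159) = 41499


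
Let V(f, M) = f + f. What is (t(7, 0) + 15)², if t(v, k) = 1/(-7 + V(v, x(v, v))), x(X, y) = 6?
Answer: 11236/49 ≈ 229.31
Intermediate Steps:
V(f, M) = 2*f
t(v, k) = 1/(-7 + 2*v)
(t(7, 0) + 15)² = (1/(-7 + 2*7) + 15)² = (1/(-7 + 14) + 15)² = (1/7 + 15)² = (⅐ + 15)² = (106/7)² = 11236/49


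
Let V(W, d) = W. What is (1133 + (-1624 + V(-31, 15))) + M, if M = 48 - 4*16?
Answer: -538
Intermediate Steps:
M = -16 (M = 48 - 64 = -16)
(1133 + (-1624 + V(-31, 15))) + M = (1133 + (-1624 - 31)) - 16 = (1133 - 1655) - 16 = -522 - 16 = -538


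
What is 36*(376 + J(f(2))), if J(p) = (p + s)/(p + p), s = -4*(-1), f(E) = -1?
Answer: 13482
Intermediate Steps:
s = 4
J(p) = (4 + p)/(2*p) (J(p) = (p + 4)/(p + p) = (4 + p)/((2*p)) = (4 + p)*(1/(2*p)) = (4 + p)/(2*p))
36*(376 + J(f(2))) = 36*(376 + (1/2)*(4 - 1)/(-1)) = 36*(376 + (1/2)*(-1)*3) = 36*(376 - 3/2) = 36*(749/2) = 13482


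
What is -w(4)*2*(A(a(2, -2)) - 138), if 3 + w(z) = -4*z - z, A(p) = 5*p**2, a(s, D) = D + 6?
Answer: -2668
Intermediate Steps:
a(s, D) = 6 + D
w(z) = -3 - 5*z (w(z) = -3 + (-4*z - z) = -3 - 5*z)
-w(4)*2*(A(a(2, -2)) - 138) = -(-3 - 5*4)*2*(5*(6 - 2)**2 - 138) = -(-3 - 20)*2*(5*4**2 - 138) = -(-23*2)*(5*16 - 138) = -(-46)*(80 - 138) = -(-46)*(-58) = -1*2668 = -2668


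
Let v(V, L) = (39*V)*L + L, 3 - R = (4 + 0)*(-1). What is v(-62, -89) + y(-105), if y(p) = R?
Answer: 215120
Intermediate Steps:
R = 7 (R = 3 - (4 + 0)*(-1) = 3 - 4*(-1) = 3 - 1*(-4) = 3 + 4 = 7)
v(V, L) = L + 39*L*V (v(V, L) = 39*L*V + L = L + 39*L*V)
y(p) = 7
v(-62, -89) + y(-105) = -89*(1 + 39*(-62)) + 7 = -89*(1 - 2418) + 7 = -89*(-2417) + 7 = 215113 + 7 = 215120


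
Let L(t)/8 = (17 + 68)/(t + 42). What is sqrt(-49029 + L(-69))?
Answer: I*sqrt(3973389)/9 ≈ 221.48*I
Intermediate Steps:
L(t) = 680/(42 + t) (L(t) = 8*((17 + 68)/(t + 42)) = 8*(85/(42 + t)) = 680/(42 + t))
sqrt(-49029 + L(-69)) = sqrt(-49029 + 680/(42 - 69)) = sqrt(-49029 + 680/(-27)) = sqrt(-49029 + 680*(-1/27)) = sqrt(-49029 - 680/27) = sqrt(-1324463/27) = I*sqrt(3973389)/9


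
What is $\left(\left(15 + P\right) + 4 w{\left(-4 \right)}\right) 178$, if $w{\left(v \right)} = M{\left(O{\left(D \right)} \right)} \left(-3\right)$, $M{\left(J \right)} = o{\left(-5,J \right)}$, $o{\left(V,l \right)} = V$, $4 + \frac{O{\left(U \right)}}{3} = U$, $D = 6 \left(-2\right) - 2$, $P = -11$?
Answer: $11392$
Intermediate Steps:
$D = -14$ ($D = -12 - 2 = -14$)
$O{\left(U \right)} = -12 + 3 U$
$M{\left(J \right)} = -5$
$w{\left(v \right)} = 15$ ($w{\left(v \right)} = \left(-5\right) \left(-3\right) = 15$)
$\left(\left(15 + P\right) + 4 w{\left(-4 \right)}\right) 178 = \left(\left(15 - 11\right) + 4 \cdot 15\right) 178 = \left(4 + 60\right) 178 = 64 \cdot 178 = 11392$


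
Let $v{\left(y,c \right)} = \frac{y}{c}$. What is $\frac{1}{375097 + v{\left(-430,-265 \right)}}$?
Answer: $\frac{53}{19880227} \approx 2.666 \cdot 10^{-6}$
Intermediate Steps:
$\frac{1}{375097 + v{\left(-430,-265 \right)}} = \frac{1}{375097 - \frac{430}{-265}} = \frac{1}{375097 - - \frac{86}{53}} = \frac{1}{375097 + \frac{86}{53}} = \frac{1}{\frac{19880227}{53}} = \frac{53}{19880227}$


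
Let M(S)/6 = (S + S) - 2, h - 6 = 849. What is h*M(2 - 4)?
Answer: -30780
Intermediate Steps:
h = 855 (h = 6 + 849 = 855)
M(S) = -12 + 12*S (M(S) = 6*((S + S) - 2) = 6*(2*S - 2) = 6*(-2 + 2*S) = -12 + 12*S)
h*M(2 - 4) = 855*(-12 + 12*(2 - 4)) = 855*(-12 + 12*(-2)) = 855*(-12 - 24) = 855*(-36) = -30780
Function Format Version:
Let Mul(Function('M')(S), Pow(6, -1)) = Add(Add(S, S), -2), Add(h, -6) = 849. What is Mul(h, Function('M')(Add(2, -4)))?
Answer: -30780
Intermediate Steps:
h = 855 (h = Add(6, 849) = 855)
Function('M')(S) = Add(-12, Mul(12, S)) (Function('M')(S) = Mul(6, Add(Add(S, S), -2)) = Mul(6, Add(Mul(2, S), -2)) = Mul(6, Add(-2, Mul(2, S))) = Add(-12, Mul(12, S)))
Mul(h, Function('M')(Add(2, -4))) = Mul(855, Add(-12, Mul(12, Add(2, -4)))) = Mul(855, Add(-12, Mul(12, -2))) = Mul(855, Add(-12, -24)) = Mul(855, -36) = -30780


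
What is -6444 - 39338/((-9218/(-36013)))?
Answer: -738040093/4609 ≈ -1.6013e+5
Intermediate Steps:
-6444 - 39338/((-9218/(-36013))) = -6444 - 39338/((-9218*(-1/36013))) = -6444 - 39338/9218/36013 = -6444 - 39338*36013/9218 = -6444 - 1*708339697/4609 = -6444 - 708339697/4609 = -738040093/4609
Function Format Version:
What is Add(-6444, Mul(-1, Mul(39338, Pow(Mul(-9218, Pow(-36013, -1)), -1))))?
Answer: Rational(-738040093, 4609) ≈ -1.6013e+5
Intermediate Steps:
Add(-6444, Mul(-1, Mul(39338, Pow(Mul(-9218, Pow(-36013, -1)), -1)))) = Add(-6444, Mul(-1, Mul(39338, Pow(Mul(-9218, Rational(-1, 36013)), -1)))) = Add(-6444, Mul(-1, Mul(39338, Pow(Rational(9218, 36013), -1)))) = Add(-6444, Mul(-1, Mul(39338, Rational(36013, 9218)))) = Add(-6444, Mul(-1, Rational(708339697, 4609))) = Add(-6444, Rational(-708339697, 4609)) = Rational(-738040093, 4609)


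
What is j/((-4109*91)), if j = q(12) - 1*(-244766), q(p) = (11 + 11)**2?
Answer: -245250/373919 ≈ -0.65589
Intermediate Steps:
q(p) = 484 (q(p) = 22**2 = 484)
j = 245250 (j = 484 - 1*(-244766) = 484 + 244766 = 245250)
j/((-4109*91)) = 245250/((-4109*91)) = 245250/(-373919) = 245250*(-1/373919) = -245250/373919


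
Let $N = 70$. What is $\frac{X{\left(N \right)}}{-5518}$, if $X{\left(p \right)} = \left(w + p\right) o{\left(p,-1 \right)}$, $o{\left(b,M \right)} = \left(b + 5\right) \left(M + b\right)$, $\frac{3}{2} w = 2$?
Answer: $- \frac{184575}{2759} \approx -66.899$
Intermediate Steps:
$w = \frac{4}{3}$ ($w = \frac{2}{3} \cdot 2 = \frac{4}{3} \approx 1.3333$)
$o{\left(b,M \right)} = \left(5 + b\right) \left(M + b\right)$
$X{\left(p \right)} = \left(\frac{4}{3} + p\right) \left(-5 + p^{2} + 4 p\right)$ ($X{\left(p \right)} = \left(\frac{4}{3} + p\right) \left(p^{2} + 5 \left(-1\right) + 5 p - p\right) = \left(\frac{4}{3} + p\right) \left(p^{2} - 5 + 5 p - p\right) = \left(\frac{4}{3} + p\right) \left(-5 + p^{2} + 4 p\right)$)
$\frac{X{\left(N \right)}}{-5518} = \frac{\frac{1}{3} \left(4 + 3 \cdot 70\right) \left(-5 + 70^{2} + 4 \cdot 70\right)}{-5518} = \frac{\left(4 + 210\right) \left(-5 + 4900 + 280\right)}{3} \left(- \frac{1}{5518}\right) = \frac{1}{3} \cdot 214 \cdot 5175 \left(- \frac{1}{5518}\right) = 369150 \left(- \frac{1}{5518}\right) = - \frac{184575}{2759}$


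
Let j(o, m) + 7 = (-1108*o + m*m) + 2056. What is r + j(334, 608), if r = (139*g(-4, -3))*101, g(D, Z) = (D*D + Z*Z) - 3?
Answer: 310499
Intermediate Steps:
g(D, Z) = -3 + D² + Z² (g(D, Z) = (D² + Z²) - 3 = -3 + D² + Z²)
r = 308858 (r = (139*(-3 + (-4)² + (-3)²))*101 = (139*(-3 + 16 + 9))*101 = (139*22)*101 = 3058*101 = 308858)
j(o, m) = 2049 + m² - 1108*o (j(o, m) = -7 + ((-1108*o + m*m) + 2056) = -7 + ((-1108*o + m²) + 2056) = -7 + ((m² - 1108*o) + 2056) = -7 + (2056 + m² - 1108*o) = 2049 + m² - 1108*o)
r + j(334, 608) = 308858 + (2049 + 608² - 1108*334) = 308858 + (2049 + 369664 - 370072) = 308858 + 1641 = 310499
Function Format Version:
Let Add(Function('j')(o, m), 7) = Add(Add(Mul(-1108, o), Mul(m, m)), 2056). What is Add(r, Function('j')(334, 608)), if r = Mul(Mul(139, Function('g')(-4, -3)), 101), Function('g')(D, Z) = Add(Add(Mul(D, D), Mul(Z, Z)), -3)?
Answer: 310499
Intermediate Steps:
Function('g')(D, Z) = Add(-3, Pow(D, 2), Pow(Z, 2)) (Function('g')(D, Z) = Add(Add(Pow(D, 2), Pow(Z, 2)), -3) = Add(-3, Pow(D, 2), Pow(Z, 2)))
r = 308858 (r = Mul(Mul(139, Add(-3, Pow(-4, 2), Pow(-3, 2))), 101) = Mul(Mul(139, Add(-3, 16, 9)), 101) = Mul(Mul(139, 22), 101) = Mul(3058, 101) = 308858)
Function('j')(o, m) = Add(2049, Pow(m, 2), Mul(-1108, o)) (Function('j')(o, m) = Add(-7, Add(Add(Mul(-1108, o), Mul(m, m)), 2056)) = Add(-7, Add(Add(Mul(-1108, o), Pow(m, 2)), 2056)) = Add(-7, Add(Add(Pow(m, 2), Mul(-1108, o)), 2056)) = Add(-7, Add(2056, Pow(m, 2), Mul(-1108, o))) = Add(2049, Pow(m, 2), Mul(-1108, o)))
Add(r, Function('j')(334, 608)) = Add(308858, Add(2049, Pow(608, 2), Mul(-1108, 334))) = Add(308858, Add(2049, 369664, -370072)) = Add(308858, 1641) = 310499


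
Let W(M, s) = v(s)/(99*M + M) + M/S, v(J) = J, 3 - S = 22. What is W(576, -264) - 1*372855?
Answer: -17003570609/45600 ≈ -3.7289e+5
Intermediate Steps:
S = -19 (S = 3 - 1*22 = 3 - 22 = -19)
W(M, s) = -M/19 + s/(100*M) (W(M, s) = s/(99*M + M) + M/(-19) = s/((100*M)) + M*(-1/19) = s*(1/(100*M)) - M/19 = s/(100*M) - M/19 = -M/19 + s/(100*M))
W(576, -264) - 1*372855 = (-1/19*576 + (1/100)*(-264)/576) - 1*372855 = (-576/19 + (1/100)*(-264)*(1/576)) - 372855 = (-576/19 - 11/2400) - 372855 = -1382609/45600 - 372855 = -17003570609/45600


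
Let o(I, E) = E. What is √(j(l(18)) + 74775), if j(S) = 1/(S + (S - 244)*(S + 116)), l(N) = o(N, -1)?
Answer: 7*√75717982911/7044 ≈ 273.45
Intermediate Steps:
l(N) = -1
j(S) = 1/(S + (-244 + S)*(116 + S))
√(j(l(18)) + 74775) = √(1/(-28304 + (-1)² - 127*(-1)) + 74775) = √(1/(-28304 + 1 + 127) + 74775) = √(1/(-28176) + 74775) = √(-1/28176 + 74775) = √(2106860399/28176) = 7*√75717982911/7044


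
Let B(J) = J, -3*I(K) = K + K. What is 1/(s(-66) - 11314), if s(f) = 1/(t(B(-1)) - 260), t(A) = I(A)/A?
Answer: -782/8847551 ≈ -8.8386e-5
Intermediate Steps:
I(K) = -2*K/3 (I(K) = -(K + K)/3 = -2*K/3)
t(A) = -⅔ (t(A) = (-2*A/3)/A = -⅔)
s(f) = -3/782 (s(f) = 1/(-⅔ - 260) = 1/(-782/3) = -3/782)
1/(s(-66) - 11314) = 1/(-3/782 - 11314) = 1/(-8847551/782) = -782/8847551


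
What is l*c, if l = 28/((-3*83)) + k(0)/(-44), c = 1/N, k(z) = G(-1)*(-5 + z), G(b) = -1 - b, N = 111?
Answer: -28/27639 ≈ -0.0010131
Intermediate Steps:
k(z) = 0 (k(z) = (-1 - 1*(-1))*(-5 + z) = (-1 + 1)*(-5 + z) = 0*(-5 + z) = 0)
c = 1/111 ≈ 0.0090090
l = -28/249 (l = 28/((-3*83)) + 0/(-44) = 28/(-249) + 0*(-1/44) = 28*(-1/249) + 0 = -28/249 + 0 = -28/249 ≈ -0.11245)
l*c = -28/249*1/111 = -28/27639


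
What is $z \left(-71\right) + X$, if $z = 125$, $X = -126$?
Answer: $-9001$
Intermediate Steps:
$z \left(-71\right) + X = 125 \left(-71\right) - 126 = -8875 - 126 = -9001$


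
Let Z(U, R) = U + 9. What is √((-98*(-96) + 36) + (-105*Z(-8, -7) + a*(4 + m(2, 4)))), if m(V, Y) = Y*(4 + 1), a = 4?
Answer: √9435 ≈ 97.134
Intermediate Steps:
m(V, Y) = 5*Y (m(V, Y) = Y*5 = 5*Y)
Z(U, R) = 9 + U
√((-98*(-96) + 36) + (-105*Z(-8, -7) + a*(4 + m(2, 4)))) = √((-98*(-96) + 36) + (-105*(9 - 8) + 4*(4 + 5*4))) = √((9408 + 36) + (-105*1 + 4*(4 + 20))) = √(9444 + (-105 + 4*24)) = √(9444 + (-105 + 96)) = √(9444 - 9) = √9435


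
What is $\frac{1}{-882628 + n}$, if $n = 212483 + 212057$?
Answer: $- \frac{1}{458088} \approx -2.183 \cdot 10^{-6}$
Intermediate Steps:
$n = 424540$
$\frac{1}{-882628 + n} = \frac{1}{-882628 + 424540} = \frac{1}{-458088} = - \frac{1}{458088}$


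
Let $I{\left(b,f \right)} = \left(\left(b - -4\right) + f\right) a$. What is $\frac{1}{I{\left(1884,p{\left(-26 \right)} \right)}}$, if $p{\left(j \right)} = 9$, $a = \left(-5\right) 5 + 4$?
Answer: $- \frac{1}{39837} \approx -2.5102 \cdot 10^{-5}$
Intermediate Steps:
$a = -21$ ($a = -25 + 4 = -21$)
$I{\left(b,f \right)} = -84 - 21 b - 21 f$ ($I{\left(b,f \right)} = \left(\left(b - -4\right) + f\right) \left(-21\right) = \left(\left(b + 4\right) + f\right) \left(-21\right) = \left(\left(4 + b\right) + f\right) \left(-21\right) = \left(4 + b + f\right) \left(-21\right) = -84 - 21 b - 21 f$)
$\frac{1}{I{\left(1884,p{\left(-26 \right)} \right)}} = \frac{1}{-84 - 39564 - 189} = \frac{1}{-39837} = - \frac{1}{39837}$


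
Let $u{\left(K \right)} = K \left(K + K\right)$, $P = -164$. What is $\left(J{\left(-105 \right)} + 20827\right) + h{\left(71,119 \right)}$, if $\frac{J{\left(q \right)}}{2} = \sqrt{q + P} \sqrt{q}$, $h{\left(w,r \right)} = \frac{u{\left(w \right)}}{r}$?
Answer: $\frac{2488495}{119} - 2 \sqrt{28245} \approx 20576.0$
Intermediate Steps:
$u{\left(K \right)} = 2 K^{2}$ ($u{\left(K \right)} = K 2 K = 2 K^{2}$)
$h{\left(w,r \right)} = \frac{2 w^{2}}{r}$
$J{\left(q \right)} = 2 \sqrt{q} \sqrt{-164 + q}$ ($J{\left(q \right)} = 2 \sqrt{q - 164} \sqrt{q} = 2 \sqrt{-164 + q} \sqrt{q} = 2 \sqrt{q} \sqrt{-164 + q}$)
$\left(J{\left(-105 \right)} + 20827\right) + h{\left(71,119 \right)} = \left(2 \sqrt{-105} \sqrt{-164 - 105} + 20827\right) + \frac{2 \cdot 71^{2}}{119} = \left(2 i \sqrt{105} \sqrt{-269} + 20827\right) + 2 \cdot \frac{1}{119} \cdot 5041 = \left(2 i \sqrt{105} i \sqrt{269} + 20827\right) + \frac{10082}{119} = \left(- 2 \sqrt{28245} + 20827\right) + \frac{10082}{119} = \left(20827 - 2 \sqrt{28245}\right) + \frac{10082}{119} = \frac{2488495}{119} - 2 \sqrt{28245}$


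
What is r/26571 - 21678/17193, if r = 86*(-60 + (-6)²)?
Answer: -130410/97427 ≈ -1.3385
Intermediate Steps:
r = -2064 (r = 86*(-60 + 36) = 86*(-24) = -2064)
r/26571 - 21678/17193 = -2064/26571 - 21678/17193 = -2064*1/26571 - 21678*1/17193 = -688/8857 - 7226/5731 = -130410/97427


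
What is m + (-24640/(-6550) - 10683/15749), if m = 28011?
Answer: 288981939716/10315595 ≈ 28014.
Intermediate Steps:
m + (-24640/(-6550) - 10683/15749) = 28011 + (-24640/(-6550) - 10683/15749) = 28011 + (-24640*(-1/6550) - 10683*1/15749) = 28011 + (2464/655 - 10683/15749) = 28011 + 31808171/10315595 = 288981939716/10315595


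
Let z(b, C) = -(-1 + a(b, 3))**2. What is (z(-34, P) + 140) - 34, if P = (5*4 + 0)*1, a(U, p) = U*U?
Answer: -1333919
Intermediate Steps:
a(U, p) = U**2
P = 20 (P = (20 + 0)*1 = 20*1 = 20)
z(b, C) = -(-1 + b**2)**2
(z(-34, P) + 140) - 34 = (-(-1 + (-34)**2)**2 + 140) - 34 = (-(-1 + 1156)**2 + 140) - 34 = (-1*1155**2 + 140) - 34 = (-1*1334025 + 140) - 34 = (-1334025 + 140) - 34 = -1333885 - 34 = -1333919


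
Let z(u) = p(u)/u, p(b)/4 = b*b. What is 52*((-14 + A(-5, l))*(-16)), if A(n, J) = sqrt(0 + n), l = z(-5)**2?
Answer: 11648 - 832*I*sqrt(5) ≈ 11648.0 - 1860.4*I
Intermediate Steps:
p(b) = 4*b**2 (p(b) = 4*(b*b) = 4*b**2)
z(u) = 4*u (z(u) = (4*u**2)/u = 4*u)
l = 400 (l = (4*(-5))**2 = (-20)**2 = 400)
A(n, J) = sqrt(n)
52*((-14 + A(-5, l))*(-16)) = 52*((-14 + sqrt(-5))*(-16)) = 52*((-14 + I*sqrt(5))*(-16)) = 52*(224 - 16*I*sqrt(5)) = 11648 - 832*I*sqrt(5)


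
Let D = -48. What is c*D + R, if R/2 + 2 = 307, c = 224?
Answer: -10142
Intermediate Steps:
R = 610 (R = -4 + 2*307 = -4 + 614 = 610)
c*D + R = 224*(-48) + 610 = -10752 + 610 = -10142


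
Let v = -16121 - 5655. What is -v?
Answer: 21776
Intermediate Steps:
v = -21776
-v = -1*(-21776) = 21776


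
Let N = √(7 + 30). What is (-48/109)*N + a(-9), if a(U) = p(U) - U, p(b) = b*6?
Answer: -45 - 48*√37/109 ≈ -47.679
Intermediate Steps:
p(b) = 6*b
N = √37 ≈ 6.0828
a(U) = 5*U (a(U) = 6*U - U = 5*U)
(-48/109)*N + a(-9) = (-48/109)*√37 + 5*(-9) = (-48*1/109)*√37 - 45 = -48*√37/109 - 45 = -45 - 48*√37/109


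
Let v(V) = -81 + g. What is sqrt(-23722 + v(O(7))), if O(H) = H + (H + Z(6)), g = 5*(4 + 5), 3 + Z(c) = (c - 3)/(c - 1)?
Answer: I*sqrt(23758) ≈ 154.14*I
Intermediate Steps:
Z(c) = -3 + (-3 + c)/(-1 + c) (Z(c) = -3 + (c - 3)/(c - 1) = -3 + (-3 + c)/(-1 + c))
g = 45 (g = 5*9 = 45)
O(H) = -12/5 + 2*H (O(H) = H + (H - 2*6/(-1 + 6)) = H + (H - 2*6/5) = H + (H - 2*6*1/5) = H + (H - 12/5) = H + (-12/5 + H) = -12/5 + 2*H)
v(V) = -36 (v(V) = -81 + 45 = -36)
sqrt(-23722 + v(O(7))) = sqrt(-23722 - 36) = sqrt(-23758) = I*sqrt(23758)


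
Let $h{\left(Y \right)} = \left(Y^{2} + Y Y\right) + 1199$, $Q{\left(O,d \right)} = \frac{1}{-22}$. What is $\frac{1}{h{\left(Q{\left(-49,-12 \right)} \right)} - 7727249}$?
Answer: $- \frac{242}{1869704099} \approx -1.2943 \cdot 10^{-7}$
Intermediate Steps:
$Q{\left(O,d \right)} = - \frac{1}{22}$
$h{\left(Y \right)} = 1199 + 2 Y^{2}$ ($h{\left(Y \right)} = \left(Y^{2} + Y^{2}\right) + 1199 = 2 Y^{2} + 1199 = 1199 + 2 Y^{2}$)
$\frac{1}{h{\left(Q{\left(-49,-12 \right)} \right)} - 7727249} = \frac{1}{\left(1199 + 2 \left(- \frac{1}{22}\right)^{2}\right) - 7727249} = \frac{1}{\left(1199 + 2 \cdot \frac{1}{484}\right) - 7727249} = \frac{1}{\left(1199 + \frac{1}{242}\right) - 7727249} = \frac{1}{\frac{290159}{242} - 7727249} = \frac{1}{- \frac{1869704099}{242}} = - \frac{242}{1869704099}$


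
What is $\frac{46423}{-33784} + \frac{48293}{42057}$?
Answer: $- \frac{320881399}{1420853688} \approx -0.22584$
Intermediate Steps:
$\frac{46423}{-33784} + \frac{48293}{42057} = 46423 \left(- \frac{1}{33784}\right) + 48293 \cdot \frac{1}{42057} = - \frac{46423}{33784} + \frac{48293}{42057} = - \frac{320881399}{1420853688}$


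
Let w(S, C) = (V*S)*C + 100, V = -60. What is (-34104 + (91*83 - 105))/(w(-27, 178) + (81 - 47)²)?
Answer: -1666/18101 ≈ -0.092039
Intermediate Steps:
w(S, C) = 100 - 60*C*S (w(S, C) = (-60*S)*C + 100 = -60*C*S + 100 = 100 - 60*C*S)
(-34104 + (91*83 - 105))/(w(-27, 178) + (81 - 47)²) = (-34104 + (91*83 - 105))/((100 - 60*178*(-27)) + (81 - 47)²) = (-34104 + (7553 - 105))/((100 + 288360) + 34²) = (-34104 + 7448)/(288460 + 1156) = -26656/289616 = -26656*1/289616 = -1666/18101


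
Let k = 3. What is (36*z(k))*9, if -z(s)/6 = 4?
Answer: -7776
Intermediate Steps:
z(s) = -24 (z(s) = -6*4 = -24)
(36*z(k))*9 = (36*(-24))*9 = -864*9 = -7776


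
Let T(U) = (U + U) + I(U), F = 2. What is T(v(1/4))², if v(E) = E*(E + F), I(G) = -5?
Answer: 961/64 ≈ 15.016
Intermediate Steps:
v(E) = E*(2 + E) (v(E) = E*(E + 2) = E*(2 + E))
T(U) = -5 + 2*U (T(U) = (U + U) - 5 = 2*U - 5 = -5 + 2*U)
T(v(1/4))² = (-5 + 2*((2 + 1/4)/4))² = (-5 + 2*((2 + ¼)/4))² = (-5 + 2*((¼)*(9/4)))² = (-5 + 2*(9/16))² = (-5 + 9/8)² = (-31/8)² = 961/64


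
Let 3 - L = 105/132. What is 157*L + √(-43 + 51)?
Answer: 15229/44 + 2*√2 ≈ 348.94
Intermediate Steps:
L = 97/44 (L = 3 - 105/132 = 3 - 1*35/44 = 3 - 35/44 = 97/44 ≈ 2.2045)
157*L + √(-43 + 51) = 157*(97/44) + √(-43 + 51) = 15229/44 + √8 = 15229/44 + 2*√2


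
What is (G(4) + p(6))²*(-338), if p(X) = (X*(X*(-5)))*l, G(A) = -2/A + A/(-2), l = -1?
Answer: -21298225/2 ≈ -1.0649e+7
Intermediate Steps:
G(A) = -2/A - A/2 (G(A) = -2/A + A*(-½) = -2/A - A/2)
p(X) = 5*X² (p(X) = (X*(X*(-5)))*(-1) = (X*(-5*X))*(-1) = -5*X²*(-1) = 5*X²)
(G(4) + p(6))²*(-338) = ((-2/4 - ½*4) + 5*6²)²*(-338) = ((-2*¼ - 2) + 5*36)²*(-338) = ((-½ - 2) + 180)²*(-338) = (-5/2 + 180)²*(-338) = (355/2)²*(-338) = (126025/4)*(-338) = -21298225/2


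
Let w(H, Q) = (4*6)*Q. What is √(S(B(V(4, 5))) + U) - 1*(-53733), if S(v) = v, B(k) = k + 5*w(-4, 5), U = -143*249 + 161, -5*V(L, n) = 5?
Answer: 53733 + I*√34847 ≈ 53733.0 + 186.67*I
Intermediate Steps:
w(H, Q) = 24*Q
V(L, n) = -1 (V(L, n) = -⅕*5 = -1)
U = -35446 (U = -35607 + 161 = -35446)
B(k) = 600 + k (B(k) = k + 5*(24*5) = k + 5*120 = k + 600 = 600 + k)
√(S(B(V(4, 5))) + U) - 1*(-53733) = √((600 - 1) - 35446) - 1*(-53733) = √(599 - 35446) + 53733 = √(-34847) + 53733 = I*√34847 + 53733 = 53733 + I*√34847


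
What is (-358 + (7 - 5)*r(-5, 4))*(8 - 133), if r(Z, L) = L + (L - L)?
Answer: 43750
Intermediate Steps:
r(Z, L) = L (r(Z, L) = L + 0 = L)
(-358 + (7 - 5)*r(-5, 4))*(8 - 133) = (-358 + (7 - 5)*4)*(8 - 133) = (-358 + 2*4)*(-125) = (-358 + 8)*(-125) = -350*(-125) = 43750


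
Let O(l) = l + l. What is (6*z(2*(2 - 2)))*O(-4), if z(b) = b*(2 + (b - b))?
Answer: 0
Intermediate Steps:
O(l) = 2*l
z(b) = 2*b (z(b) = b*(2 + 0) = b*2 = 2*b)
(6*z(2*(2 - 2)))*O(-4) = (6*(2*(2*(2 - 2))))*(2*(-4)) = (6*(2*(2*0)))*(-8) = (6*(2*0))*(-8) = (6*0)*(-8) = 0*(-8) = 0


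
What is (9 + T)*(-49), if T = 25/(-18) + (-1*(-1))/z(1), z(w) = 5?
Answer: -34447/90 ≈ -382.74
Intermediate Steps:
T = -107/90 (T = 25/(-18) - 1*(-1)/5 = 25*(-1/18) + 1*(⅕) = -25/18 + ⅕ = -107/90 ≈ -1.1889)
(9 + T)*(-49) = (9 - 107/90)*(-49) = (703/90)*(-49) = -34447/90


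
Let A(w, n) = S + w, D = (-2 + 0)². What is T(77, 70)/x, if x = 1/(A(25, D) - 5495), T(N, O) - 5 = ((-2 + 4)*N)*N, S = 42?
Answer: -64392364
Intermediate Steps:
D = 4 (D = (-2)² = 4)
A(w, n) = 42 + w
T(N, O) = 5 + 2*N² (T(N, O) = 5 + ((-2 + 4)*N)*N = 5 + (2*N)*N = 5 + 2*N²)
x = -1/5428 (x = 1/((42 + 25) - 5495) = 1/(67 - 5495) = 1/(-5428) = -1/5428 ≈ -0.00018423)
T(77, 70)/x = (5 + 2*77²)/(-1/5428) = (5 + 2*5929)*(-5428) = (5 + 11858)*(-5428) = 11863*(-5428) = -64392364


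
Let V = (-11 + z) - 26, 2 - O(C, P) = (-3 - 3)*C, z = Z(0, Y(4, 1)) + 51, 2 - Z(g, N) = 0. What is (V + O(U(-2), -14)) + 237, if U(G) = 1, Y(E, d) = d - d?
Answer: 261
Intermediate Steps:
Y(E, d) = 0
Z(g, N) = 2 (Z(g, N) = 2 - 1*0 = 2 + 0 = 2)
z = 53 (z = 2 + 51 = 53)
O(C, P) = 2 + 6*C (O(C, P) = 2 - (-3 - 3)*C = 2 - (-6)*C = 2 + 6*C)
V = 16 (V = (-11 + 53) - 26 = 42 - 26 = 16)
(V + O(U(-2), -14)) + 237 = (16 + (2 + 6*1)) + 237 = (16 + (2 + 6)) + 237 = (16 + 8) + 237 = 24 + 237 = 261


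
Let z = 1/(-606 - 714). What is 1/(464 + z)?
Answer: 1320/612479 ≈ 0.0021552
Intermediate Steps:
z = -1/1320 (z = 1/(-1320) = -1/1320 ≈ -0.00075758)
1/(464 + z) = 1/(464 - 1/1320) = 1/(612479/1320) = 1320/612479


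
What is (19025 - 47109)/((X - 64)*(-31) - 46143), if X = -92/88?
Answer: 36344/57105 ≈ 0.63644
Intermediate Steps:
X = -23/22 (X = -92*1/88 = -23/22 ≈ -1.0455)
(19025 - 47109)/((X - 64)*(-31) - 46143) = (19025 - 47109)/((-23/22 - 64)*(-31) - 46143) = -28084/(-1431/22*(-31) - 46143) = -28084/(44361/22 - 46143) = -28084/(-970785/22) = -28084*(-22/970785) = 36344/57105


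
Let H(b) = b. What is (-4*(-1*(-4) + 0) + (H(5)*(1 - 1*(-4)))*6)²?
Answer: 17956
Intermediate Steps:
(-4*(-1*(-4) + 0) + (H(5)*(1 - 1*(-4)))*6)² = (-4*(-1*(-4) + 0) + (5*(1 - 1*(-4)))*6)² = (-4*(4 + 0) + (5*(1 + 4))*6)² = (-4*4 + (5*5)*6)² = (-16 + 25*6)² = (-16 + 150)² = 134² = 17956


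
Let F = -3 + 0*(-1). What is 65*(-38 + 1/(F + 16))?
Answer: -2465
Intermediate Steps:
F = -3 (F = -3 + 0 = -3)
65*(-38 + 1/(F + 16)) = 65*(-38 + 1/(-3 + 16)) = 65*(-38 + 1/13) = 65*(-493/13) = -2465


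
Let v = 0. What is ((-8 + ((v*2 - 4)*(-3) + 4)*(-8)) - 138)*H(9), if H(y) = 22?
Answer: -6028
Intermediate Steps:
((-8 + ((v*2 - 4)*(-3) + 4)*(-8)) - 138)*H(9) = ((-8 + ((0*2 - 4)*(-3) + 4)*(-8)) - 138)*22 = ((-8 + ((0 - 4)*(-3) + 4)*(-8)) - 138)*22 = ((-8 + (-4*(-3) + 4)*(-8)) - 138)*22 = ((-8 + (12 + 4)*(-8)) - 138)*22 = ((-8 + 16*(-8)) - 138)*22 = ((-8 - 128) - 138)*22 = (-136 - 138)*22 = -274*22 = -6028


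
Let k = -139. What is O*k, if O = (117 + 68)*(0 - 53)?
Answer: 1362895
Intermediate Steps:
O = -9805 (O = 185*(-53) = -9805)
O*k = -9805*(-139) = 1362895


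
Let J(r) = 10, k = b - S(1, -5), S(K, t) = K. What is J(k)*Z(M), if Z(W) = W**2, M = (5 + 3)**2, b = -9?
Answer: 40960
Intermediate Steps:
k = -10 (k = -9 - 1*1 = -9 - 1 = -10)
M = 64 (M = 8**2 = 64)
J(k)*Z(M) = 10*64**2 = 10*4096 = 40960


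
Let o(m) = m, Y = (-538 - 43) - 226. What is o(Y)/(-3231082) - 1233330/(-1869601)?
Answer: 3986499131067/6040834138282 ≈ 0.65993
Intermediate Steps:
Y = -807 (Y = -581 - 226 = -807)
o(Y)/(-3231082) - 1233330/(-1869601) = -807/(-3231082) - 1233330/(-1869601) = -807*(-1/3231082) - 1233330*(-1/1869601) = 807/3231082 + 1233330/1869601 = 3986499131067/6040834138282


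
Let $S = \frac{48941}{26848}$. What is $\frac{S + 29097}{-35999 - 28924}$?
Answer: $- \frac{781245197}{1743052704} \approx -0.4482$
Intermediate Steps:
$S = \frac{48941}{26848}$ ($S = 48941 \cdot \frac{1}{26848} = \frac{48941}{26848} \approx 1.8229$)
$\frac{S + 29097}{-35999 - 28924} = \frac{\frac{48941}{26848} + 29097}{-35999 - 28924} = \frac{781245197}{26848 \left(-64923\right)} = \frac{781245197}{26848} \left(- \frac{1}{64923}\right) = - \frac{781245197}{1743052704}$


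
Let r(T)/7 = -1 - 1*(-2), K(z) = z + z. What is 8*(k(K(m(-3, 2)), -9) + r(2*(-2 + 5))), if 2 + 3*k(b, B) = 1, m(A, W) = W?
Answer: 160/3 ≈ 53.333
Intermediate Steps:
K(z) = 2*z
r(T) = 7 (r(T) = 7*(-1 - 1*(-2)) = 7*(-1 + 2) = 7*1 = 7)
k(b, B) = -⅓ (k(b, B) = -⅔ + (⅓)*1 = -⅔ + ⅓ = -⅓)
8*(k(K(m(-3, 2)), -9) + r(2*(-2 + 5))) = 8*(-⅓ + 7) = 8*(20/3) = 160/3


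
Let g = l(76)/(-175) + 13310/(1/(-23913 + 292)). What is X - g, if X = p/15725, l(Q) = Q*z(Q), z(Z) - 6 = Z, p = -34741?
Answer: 34607089439991/110075 ≈ 3.1440e+8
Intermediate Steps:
z(Z) = 6 + Z
l(Q) = Q*(6 + Q)
g = -55019220482/175 (g = (76*(6 + 76))/(-175) + 13310/(1/(-23913 + 292)) = (76*82)*(-1/175) + 13310/(1/(-23621)) = 6232*(-1/175) + 13310/(-1/23621) = -6232/175 + 13310*(-23621) = -6232/175 - 314395510 = -55019220482/175 ≈ -3.1440e+8)
X = -34741/15725 ≈ -2.2093
X - g = -34741/15725 - 1*(-55019220482/175) = -34741/15725 + 55019220482/175 = 34607089439991/110075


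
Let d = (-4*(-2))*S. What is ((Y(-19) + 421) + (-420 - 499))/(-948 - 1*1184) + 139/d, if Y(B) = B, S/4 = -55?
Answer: 153393/938080 ≈ 0.16352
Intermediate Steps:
S = -220 (S = 4*(-55) = -220)
d = -1760 (d = -4*(-2)*(-220) = 8*(-220) = -1760)
((Y(-19) + 421) + (-420 - 499))/(-948 - 1*1184) + 139/d = ((-19 + 421) + (-420 - 499))/(-948 - 1*1184) + 139/(-1760) = (402 - 919)/(-948 - 1184) + 139*(-1/1760) = -517/(-2132) - 139/1760 = -517*(-1/2132) - 139/1760 = 517/2132 - 139/1760 = 153393/938080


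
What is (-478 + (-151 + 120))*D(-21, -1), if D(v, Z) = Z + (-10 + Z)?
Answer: 6108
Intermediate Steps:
D(v, Z) = -10 + 2*Z
(-478 + (-151 + 120))*D(-21, -1) = (-478 + (-151 + 120))*(-10 + 2*(-1)) = (-478 - 31)*(-10 - 2) = -509*(-12) = 6108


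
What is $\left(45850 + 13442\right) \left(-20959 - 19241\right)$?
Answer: $-2383538400$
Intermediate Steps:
$\left(45850 + 13442\right) \left(-20959 - 19241\right) = 59292 \left(-40200\right) = -2383538400$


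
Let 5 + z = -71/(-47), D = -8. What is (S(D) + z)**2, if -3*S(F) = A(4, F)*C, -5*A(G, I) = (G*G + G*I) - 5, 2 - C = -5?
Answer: 9753129/55225 ≈ 176.61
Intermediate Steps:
C = 7 (C = 2 - 1*(-5) = 2 + 5 = 7)
A(G, I) = 1 - G**2/5 - G*I/5 (A(G, I) = -((G*G + G*I) - 5)/5 = -((G**2 + G*I) - 5)/5 = -(-5 + G**2 + G*I)/5 = 1 - G**2/5 - G*I/5)
z = -164/47 (z = -5 - 71/(-47) = -5 - 71*(-1/47) = -5 + 71/47 = -164/47 ≈ -3.4894)
S(F) = 77/15 + 28*F/15 (S(F) = -(1 - 1/5*4**2 - 1/5*4*F)*7/3 = -(1 - 1/5*16 - 4*F/5)*7/3 = -(1 - 16/5 - 4*F/5)*7/3 = -(-11/5 - 4*F/5)*7/3 = -(-77/5 - 28*F/5)/3 = 77/15 + 28*F/15)
(S(D) + z)**2 = ((77/15 + (28/15)*(-8)) - 164/47)**2 = ((77/15 - 224/15) - 164/47)**2 = (-49/5 - 164/47)**2 = (-3123/235)**2 = 9753129/55225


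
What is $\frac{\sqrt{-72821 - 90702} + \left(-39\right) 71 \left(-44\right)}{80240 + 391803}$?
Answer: $\frac{852}{3301} + \frac{i \sqrt{163523}}{472043} \approx 0.2581 + 0.00085666 i$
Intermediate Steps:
$\frac{\sqrt{-72821 - 90702} + \left(-39\right) 71 \left(-44\right)}{80240 + 391803} = \frac{\sqrt{-163523} - -121836}{472043} = \left(i \sqrt{163523} + 121836\right) \frac{1}{472043} = \left(121836 + i \sqrt{163523}\right) \frac{1}{472043} = \frac{852}{3301} + \frac{i \sqrt{163523}}{472043}$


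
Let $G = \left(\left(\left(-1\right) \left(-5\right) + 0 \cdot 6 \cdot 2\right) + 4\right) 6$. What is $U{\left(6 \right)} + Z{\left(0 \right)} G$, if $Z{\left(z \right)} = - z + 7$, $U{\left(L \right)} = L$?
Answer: $384$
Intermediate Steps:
$G = 54$ ($G = \left(\left(5 + 0 \cdot 2\right) + 4\right) 6 = \left(\left(5 + 0\right) + 4\right) 6 = \left(5 + 4\right) 6 = 9 \cdot 6 = 54$)
$Z{\left(z \right)} = 7 - z$
$U{\left(6 \right)} + Z{\left(0 \right)} G = 6 + \left(7 - 0\right) 54 = 6 + \left(7 + 0\right) 54 = 6 + 7 \cdot 54 = 6 + 378 = 384$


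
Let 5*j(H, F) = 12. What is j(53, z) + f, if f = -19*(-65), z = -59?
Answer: 6187/5 ≈ 1237.4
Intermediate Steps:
j(H, F) = 12/5 (j(H, F) = (1/5)*12 = 12/5)
f = 1235
j(53, z) + f = 12/5 + 1235 = 6187/5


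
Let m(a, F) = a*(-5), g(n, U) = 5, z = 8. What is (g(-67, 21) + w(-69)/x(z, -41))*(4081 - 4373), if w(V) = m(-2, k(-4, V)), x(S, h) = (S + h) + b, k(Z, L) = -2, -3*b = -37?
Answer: -40880/31 ≈ -1318.7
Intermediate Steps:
b = 37/3 (b = -⅓*(-37) = 37/3 ≈ 12.333)
m(a, F) = -5*a
x(S, h) = 37/3 + S + h (x(S, h) = (S + h) + 37/3 = 37/3 + S + h)
w(V) = 10 (w(V) = -5*(-2) = 10)
(g(-67, 21) + w(-69)/x(z, -41))*(4081 - 4373) = (5 + 10/(37/3 + 8 - 41))*(4081 - 4373) = (5 + 10/(-62/3))*(-292) = (5 + 10*(-3/62))*(-292) = (5 - 15/31)*(-292) = (140/31)*(-292) = -40880/31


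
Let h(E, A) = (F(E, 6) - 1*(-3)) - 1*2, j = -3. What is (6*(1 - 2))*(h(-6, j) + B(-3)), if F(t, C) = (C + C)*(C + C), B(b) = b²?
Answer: -924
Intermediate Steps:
F(t, C) = 4*C² (F(t, C) = (2*C)*(2*C) = 4*C²)
h(E, A) = 145 (h(E, A) = (4*6² - 1*(-3)) - 1*2 = (4*36 + 3) - 2 = (144 + 3) - 2 = 147 - 2 = 145)
(6*(1 - 2))*(h(-6, j) + B(-3)) = (6*(1 - 2))*(145 + (-3)²) = (6*(-1))*(145 + 9) = -6*154 = -924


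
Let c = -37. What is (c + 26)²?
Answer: 121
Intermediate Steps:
(c + 26)² = (-37 + 26)² = (-11)² = 121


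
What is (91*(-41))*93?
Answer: -346983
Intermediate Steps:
(91*(-41))*93 = -3731*93 = -346983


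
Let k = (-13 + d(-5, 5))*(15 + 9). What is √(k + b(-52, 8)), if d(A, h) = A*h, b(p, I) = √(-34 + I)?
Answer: √(-912 + I*√26) ≈ 0.08442 + 30.199*I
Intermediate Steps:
k = -912 (k = (-13 - 5*5)*(15 + 9) = (-13 - 25)*24 = -38*24 = -912)
√(k + b(-52, 8)) = √(-912 + √(-34 + 8)) = √(-912 + √(-26)) = √(-912 + I*√26)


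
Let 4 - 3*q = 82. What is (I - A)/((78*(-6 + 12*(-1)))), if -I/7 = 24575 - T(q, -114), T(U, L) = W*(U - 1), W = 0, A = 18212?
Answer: 190237/1404 ≈ 135.50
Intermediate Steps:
q = -26 (q = 4/3 - 1/3*82 = 4/3 - 82/3 = -26)
T(U, L) = 0 (T(U, L) = 0*(U - 1) = 0*(-1 + U) = 0)
I = -172025 (I = -7*(24575 - 1*0) = -7*(24575 + 0) = -7*24575 = -172025)
(I - A)/((78*(-6 + 12*(-1)))) = (-172025 - 1*18212)/((78*(-6 + 12*(-1)))) = (-172025 - 18212)/((78*(-6 - 12))) = -190237/(78*(-18)) = -190237/(-1404) = -190237*(-1/1404) = 190237/1404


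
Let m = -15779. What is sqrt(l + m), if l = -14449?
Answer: 2*I*sqrt(7557) ≈ 173.86*I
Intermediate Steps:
sqrt(l + m) = sqrt(-14449 - 15779) = sqrt(-30228) = 2*I*sqrt(7557)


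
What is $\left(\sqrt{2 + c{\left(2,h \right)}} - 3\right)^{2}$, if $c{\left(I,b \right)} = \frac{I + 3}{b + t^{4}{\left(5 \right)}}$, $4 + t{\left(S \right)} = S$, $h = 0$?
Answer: $\left(3 - \sqrt{7}\right)^{2} \approx 0.12549$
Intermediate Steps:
$t{\left(S \right)} = -4 + S$
$c{\left(I,b \right)} = \frac{3 + I}{1 + b}$ ($c{\left(I,b \right)} = \frac{I + 3}{b + \left(-4 + 5\right)^{4}} = \frac{3 + I}{b + 1^{4}} = \frac{3 + I}{b + 1} = \frac{3 + I}{1 + b}$)
$\left(\sqrt{2 + c{\left(2,h \right)}} - 3\right)^{2} = \left(\sqrt{2 + \frac{3 + 2}{1 + 0}} - 3\right)^{2} = \left(\sqrt{2 + 1^{-1} \cdot 5} - 3\right)^{2} = \left(\sqrt{2 + 1 \cdot 5} - 3\right)^{2} = \left(\sqrt{2 + 5} - 3\right)^{2} = \left(\sqrt{7} - 3\right)^{2} = \left(-3 + \sqrt{7}\right)^{2}$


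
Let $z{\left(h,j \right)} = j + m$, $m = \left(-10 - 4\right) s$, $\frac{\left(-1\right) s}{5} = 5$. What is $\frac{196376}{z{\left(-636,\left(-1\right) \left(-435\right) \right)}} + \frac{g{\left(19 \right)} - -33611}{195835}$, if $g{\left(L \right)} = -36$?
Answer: $\frac{7696730067}{30746095} \approx 250.33$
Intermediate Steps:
$s = -25$ ($s = \left(-5\right) 5 = -25$)
$m = 350$ ($m = \left(-10 - 4\right) \left(-25\right) = \left(-14\right) \left(-25\right) = 350$)
$z{\left(h,j \right)} = 350 + j$ ($z{\left(h,j \right)} = j + 350 = 350 + j$)
$\frac{196376}{z{\left(-636,\left(-1\right) \left(-435\right) \right)}} + \frac{g{\left(19 \right)} - -33611}{195835} = \frac{196376}{350 - -435} + \frac{-36 - -33611}{195835} = \frac{196376}{350 + 435} + \left(-36 + 33611\right) \frac{1}{195835} = \frac{196376}{785} + 33575 \cdot \frac{1}{195835} = 196376 \cdot \frac{1}{785} + \frac{6715}{39167} = \frac{196376}{785} + \frac{6715}{39167} = \frac{7696730067}{30746095}$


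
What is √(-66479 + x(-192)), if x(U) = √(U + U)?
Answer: √(-66479 + 8*I*√6) ≈ 0.038 + 257.83*I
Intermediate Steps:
x(U) = √2*√U (x(U) = √(2*U) = √2*√U)
√(-66479 + x(-192)) = √(-66479 + √2*√(-192)) = √(-66479 + √2*(8*I*√3)) = √(-66479 + 8*I*√6)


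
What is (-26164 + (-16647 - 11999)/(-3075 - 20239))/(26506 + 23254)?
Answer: -60995885/116010464 ≈ -0.52578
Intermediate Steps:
(-26164 + (-16647 - 11999)/(-3075 - 20239))/(26506 + 23254) = (-26164 - 28646/(-23314))/49760 = (-26164 - 28646*(-1/23314))*(1/49760) = (-26164 + 14323/11657)*(1/49760) = -304979425/11657*1/49760 = -60995885/116010464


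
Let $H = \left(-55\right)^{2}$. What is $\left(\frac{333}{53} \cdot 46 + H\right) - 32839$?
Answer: $- \frac{1564824}{53} \approx -29525.0$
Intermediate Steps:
$H = 3025$
$\left(\frac{333}{53} \cdot 46 + H\right) - 32839 = \left(\frac{333}{53} \cdot 46 + 3025\right) - 32839 = \left(\frac{15318}{53} + 3025\right) - 32839 = \frac{175643}{53} - 32839 = - \frac{1564824}{53}$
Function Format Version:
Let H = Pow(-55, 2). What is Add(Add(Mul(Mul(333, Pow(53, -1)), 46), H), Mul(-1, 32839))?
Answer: Rational(-1564824, 53) ≈ -29525.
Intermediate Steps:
H = 3025
Add(Add(Mul(Mul(333, Pow(53, -1)), 46), H), Mul(-1, 32839)) = Add(Add(Mul(Mul(333, Pow(53, -1)), 46), 3025), Mul(-1, 32839)) = Add(Add(Mul(Mul(333, Rational(1, 53)), 46), 3025), -32839) = Add(Add(Mul(Rational(333, 53), 46), 3025), -32839) = Add(Add(Rational(15318, 53), 3025), -32839) = Add(Rational(175643, 53), -32839) = Rational(-1564824, 53)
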